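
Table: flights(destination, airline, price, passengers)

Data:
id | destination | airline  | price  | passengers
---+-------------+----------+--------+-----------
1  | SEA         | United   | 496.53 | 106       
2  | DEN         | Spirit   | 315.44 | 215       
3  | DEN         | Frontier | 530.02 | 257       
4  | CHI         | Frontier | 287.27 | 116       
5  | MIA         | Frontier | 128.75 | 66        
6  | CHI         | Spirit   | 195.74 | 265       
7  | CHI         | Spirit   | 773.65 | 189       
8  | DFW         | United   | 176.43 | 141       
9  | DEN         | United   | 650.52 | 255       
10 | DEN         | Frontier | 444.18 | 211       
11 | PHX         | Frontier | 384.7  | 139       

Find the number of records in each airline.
SELECT airline, COUNT(*) as count
FROM flights
GROUP BY airline

Result:
  Frontier: 5
  Spirit: 3
  United: 3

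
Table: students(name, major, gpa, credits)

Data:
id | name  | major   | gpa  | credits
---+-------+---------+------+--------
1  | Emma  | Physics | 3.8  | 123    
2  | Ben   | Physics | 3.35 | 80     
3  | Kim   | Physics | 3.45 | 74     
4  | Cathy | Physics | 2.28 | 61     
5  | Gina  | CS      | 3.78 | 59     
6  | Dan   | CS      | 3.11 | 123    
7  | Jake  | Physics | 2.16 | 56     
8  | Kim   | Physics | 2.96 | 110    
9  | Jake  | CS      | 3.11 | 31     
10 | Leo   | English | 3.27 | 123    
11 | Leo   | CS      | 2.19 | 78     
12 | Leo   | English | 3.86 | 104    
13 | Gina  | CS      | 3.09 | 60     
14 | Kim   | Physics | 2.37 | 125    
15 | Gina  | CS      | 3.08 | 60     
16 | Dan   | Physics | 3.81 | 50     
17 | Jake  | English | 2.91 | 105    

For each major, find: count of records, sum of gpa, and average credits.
SELECT major,
       COUNT(*) as cnt,
       SUM(gpa) as total_gpa,
       AVG(credits) as avg_credits
FROM students
GROUP BY major

Result:
  CS: 6 records, 18.36 total gpa, 68.50 avg credits
  English: 3 records, 10.04 total gpa, 110.67 avg credits
  Physics: 8 records, 24.18 total gpa, 84.88 avg credits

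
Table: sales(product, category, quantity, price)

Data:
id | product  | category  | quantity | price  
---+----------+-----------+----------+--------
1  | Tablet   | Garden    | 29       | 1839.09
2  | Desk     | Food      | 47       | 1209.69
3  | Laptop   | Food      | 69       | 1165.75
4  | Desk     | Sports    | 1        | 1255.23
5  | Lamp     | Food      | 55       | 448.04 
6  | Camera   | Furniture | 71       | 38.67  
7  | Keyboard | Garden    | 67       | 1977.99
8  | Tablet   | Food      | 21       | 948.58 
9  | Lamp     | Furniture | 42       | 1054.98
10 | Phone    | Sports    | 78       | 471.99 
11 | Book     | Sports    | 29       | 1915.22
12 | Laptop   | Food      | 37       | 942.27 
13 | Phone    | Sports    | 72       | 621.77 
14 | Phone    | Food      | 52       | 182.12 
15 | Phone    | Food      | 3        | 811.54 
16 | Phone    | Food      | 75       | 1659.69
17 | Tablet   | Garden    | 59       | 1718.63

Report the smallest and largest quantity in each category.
SELECT category, MIN(quantity), MAX(quantity)
FROM sales
GROUP BY category

Result:
  Food: min=3, max=75
  Furniture: min=42, max=71
  Garden: min=29, max=67
  Sports: min=1, max=78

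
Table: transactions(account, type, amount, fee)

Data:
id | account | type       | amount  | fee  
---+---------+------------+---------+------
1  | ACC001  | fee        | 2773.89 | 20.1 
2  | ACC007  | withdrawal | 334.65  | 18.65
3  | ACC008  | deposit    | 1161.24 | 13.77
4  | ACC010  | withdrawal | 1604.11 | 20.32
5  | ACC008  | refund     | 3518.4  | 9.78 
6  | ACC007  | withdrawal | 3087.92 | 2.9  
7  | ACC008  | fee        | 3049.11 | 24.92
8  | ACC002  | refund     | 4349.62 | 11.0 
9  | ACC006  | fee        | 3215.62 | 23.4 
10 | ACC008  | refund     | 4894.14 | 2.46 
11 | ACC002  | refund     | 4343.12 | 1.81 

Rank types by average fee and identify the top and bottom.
SELECT type, AVG(fee)
FROM transactions
GROUP BY type
ORDER BY AVG(fee)

All groups:
  refund: 6.26
  deposit: 13.77
  withdrawal: 13.96
  fee: 22.81

Highest: fee (22.81)
Lowest: refund (6.26)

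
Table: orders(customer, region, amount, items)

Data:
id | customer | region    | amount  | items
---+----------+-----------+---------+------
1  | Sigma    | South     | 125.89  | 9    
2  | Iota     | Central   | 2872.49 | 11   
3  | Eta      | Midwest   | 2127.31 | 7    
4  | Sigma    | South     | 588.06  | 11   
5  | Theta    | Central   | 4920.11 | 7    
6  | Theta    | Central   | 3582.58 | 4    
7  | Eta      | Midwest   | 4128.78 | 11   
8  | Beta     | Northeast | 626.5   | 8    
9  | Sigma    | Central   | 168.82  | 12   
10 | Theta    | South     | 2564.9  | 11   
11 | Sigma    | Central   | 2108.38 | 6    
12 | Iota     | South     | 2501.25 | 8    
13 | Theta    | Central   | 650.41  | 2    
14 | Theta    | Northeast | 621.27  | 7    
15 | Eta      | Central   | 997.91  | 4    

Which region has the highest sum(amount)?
SELECT region, SUM(amount) as val
FROM orders
GROUP BY region
ORDER BY val DESC
LIMIT 1

Result: Central with sum(amount) = 15300.70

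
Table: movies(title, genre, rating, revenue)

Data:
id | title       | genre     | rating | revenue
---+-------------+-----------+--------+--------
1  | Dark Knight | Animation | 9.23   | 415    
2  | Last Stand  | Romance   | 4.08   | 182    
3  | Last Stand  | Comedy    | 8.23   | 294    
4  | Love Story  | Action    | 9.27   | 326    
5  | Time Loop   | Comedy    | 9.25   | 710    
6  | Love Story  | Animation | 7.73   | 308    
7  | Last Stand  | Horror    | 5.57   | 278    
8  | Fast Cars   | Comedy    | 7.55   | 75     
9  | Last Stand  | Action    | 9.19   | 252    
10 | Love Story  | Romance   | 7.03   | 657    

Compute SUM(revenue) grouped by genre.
SELECT genre, SUM(revenue) as result
FROM movies
GROUP BY genre

Result:
  Action: 578
  Animation: 723
  Comedy: 1079
  Horror: 278
  Romance: 839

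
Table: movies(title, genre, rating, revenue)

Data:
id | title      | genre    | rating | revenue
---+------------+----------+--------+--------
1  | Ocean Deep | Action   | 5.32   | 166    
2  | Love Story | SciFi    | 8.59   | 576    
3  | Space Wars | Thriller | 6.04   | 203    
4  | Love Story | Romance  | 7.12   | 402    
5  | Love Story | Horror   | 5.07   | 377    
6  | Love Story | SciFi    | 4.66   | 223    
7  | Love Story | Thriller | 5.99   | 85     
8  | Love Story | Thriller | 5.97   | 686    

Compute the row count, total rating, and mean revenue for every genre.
SELECT genre,
       COUNT(*) as cnt,
       SUM(rating) as total_rating,
       AVG(revenue) as avg_revenue
FROM movies
GROUP BY genre

Result:
  Action: 1 records, 5.32 total rating, 166.00 avg revenue
  Horror: 1 records, 5.07 total rating, 377.00 avg revenue
  Romance: 1 records, 7.12 total rating, 402.00 avg revenue
  SciFi: 2 records, 13.25 total rating, 399.50 avg revenue
  Thriller: 3 records, 18.00 total rating, 324.67 avg revenue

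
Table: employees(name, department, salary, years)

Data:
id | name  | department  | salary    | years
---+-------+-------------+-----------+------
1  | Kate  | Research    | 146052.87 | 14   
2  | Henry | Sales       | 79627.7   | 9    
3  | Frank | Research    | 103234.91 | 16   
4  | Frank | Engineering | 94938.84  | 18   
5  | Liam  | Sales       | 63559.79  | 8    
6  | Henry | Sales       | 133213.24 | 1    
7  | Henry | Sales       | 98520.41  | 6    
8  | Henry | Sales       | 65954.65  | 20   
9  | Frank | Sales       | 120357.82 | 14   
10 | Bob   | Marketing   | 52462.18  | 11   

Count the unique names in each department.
SELECT department, COUNT(DISTINCT name)
FROM employees
GROUP BY department

Result:
  Engineering: 1 distinct
  Marketing: 1 distinct
  Research: 2 distinct
  Sales: 3 distinct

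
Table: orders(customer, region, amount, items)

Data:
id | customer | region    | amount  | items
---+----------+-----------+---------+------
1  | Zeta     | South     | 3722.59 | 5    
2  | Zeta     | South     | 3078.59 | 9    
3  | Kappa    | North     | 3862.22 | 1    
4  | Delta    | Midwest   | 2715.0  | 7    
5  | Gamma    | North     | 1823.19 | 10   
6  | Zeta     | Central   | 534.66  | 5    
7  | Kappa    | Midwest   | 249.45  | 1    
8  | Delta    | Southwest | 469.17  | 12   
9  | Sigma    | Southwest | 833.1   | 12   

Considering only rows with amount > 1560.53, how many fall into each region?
SELECT region, COUNT(*)
FROM orders
WHERE amount > 1560.53
GROUP BY region

Note: WHERE filters rows before grouping.

Result:
  Midwest: 1
  North: 2
  South: 2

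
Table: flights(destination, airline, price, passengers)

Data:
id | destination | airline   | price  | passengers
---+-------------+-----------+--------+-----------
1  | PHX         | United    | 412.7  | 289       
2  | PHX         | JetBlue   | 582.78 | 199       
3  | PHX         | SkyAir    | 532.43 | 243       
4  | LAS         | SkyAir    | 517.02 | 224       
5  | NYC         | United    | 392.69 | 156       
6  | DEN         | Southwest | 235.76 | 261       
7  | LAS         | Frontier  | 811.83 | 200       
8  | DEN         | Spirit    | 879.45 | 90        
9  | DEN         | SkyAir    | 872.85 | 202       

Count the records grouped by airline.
SELECT airline, COUNT(*) as count
FROM flights
GROUP BY airline

Result:
  Frontier: 1
  JetBlue: 1
  SkyAir: 3
  Southwest: 1
  Spirit: 1
  United: 2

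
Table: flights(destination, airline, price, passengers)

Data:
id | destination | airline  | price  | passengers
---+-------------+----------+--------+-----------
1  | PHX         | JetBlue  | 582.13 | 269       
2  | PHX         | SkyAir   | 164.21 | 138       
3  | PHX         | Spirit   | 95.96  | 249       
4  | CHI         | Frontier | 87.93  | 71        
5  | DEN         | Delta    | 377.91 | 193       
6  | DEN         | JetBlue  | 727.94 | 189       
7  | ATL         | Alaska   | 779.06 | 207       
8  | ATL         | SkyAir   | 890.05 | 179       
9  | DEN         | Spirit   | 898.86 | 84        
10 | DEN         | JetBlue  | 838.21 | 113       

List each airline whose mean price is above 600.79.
SELECT airline, AVG(price)
FROM flights
GROUP BY airline
HAVING AVG(price) > 600.79

Result:
  Alaska: avg=779.06
  JetBlue: avg=716.09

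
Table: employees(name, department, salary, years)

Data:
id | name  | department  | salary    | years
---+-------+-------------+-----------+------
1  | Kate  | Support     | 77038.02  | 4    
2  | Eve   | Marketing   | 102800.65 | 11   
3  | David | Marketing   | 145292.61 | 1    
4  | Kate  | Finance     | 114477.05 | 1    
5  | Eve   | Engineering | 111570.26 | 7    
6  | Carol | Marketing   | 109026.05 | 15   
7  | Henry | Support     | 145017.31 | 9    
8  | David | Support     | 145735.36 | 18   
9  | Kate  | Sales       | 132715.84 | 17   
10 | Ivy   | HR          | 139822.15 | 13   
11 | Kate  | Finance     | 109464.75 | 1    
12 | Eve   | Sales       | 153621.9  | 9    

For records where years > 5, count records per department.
SELECT department, COUNT(*)
FROM employees
WHERE years > 5
GROUP BY department

Note: WHERE filters rows before grouping.

Result:
  Engineering: 1
  HR: 1
  Marketing: 2
  Sales: 2
  Support: 2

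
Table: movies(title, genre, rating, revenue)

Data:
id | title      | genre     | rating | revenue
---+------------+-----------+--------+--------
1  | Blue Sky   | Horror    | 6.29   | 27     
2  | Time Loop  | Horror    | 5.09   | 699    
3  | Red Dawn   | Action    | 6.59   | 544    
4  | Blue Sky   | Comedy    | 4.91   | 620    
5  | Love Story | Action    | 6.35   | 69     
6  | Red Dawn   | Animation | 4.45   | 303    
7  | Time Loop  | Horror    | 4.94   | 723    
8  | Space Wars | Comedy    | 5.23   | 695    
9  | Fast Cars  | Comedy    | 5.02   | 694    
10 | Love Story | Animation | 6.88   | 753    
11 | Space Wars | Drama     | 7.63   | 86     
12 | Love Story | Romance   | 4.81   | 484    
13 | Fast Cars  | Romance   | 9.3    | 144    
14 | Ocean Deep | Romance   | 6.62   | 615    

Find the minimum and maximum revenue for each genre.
SELECT genre, MIN(revenue), MAX(revenue)
FROM movies
GROUP BY genre

Result:
  Action: min=69, max=544
  Animation: min=303, max=753
  Comedy: min=620, max=695
  Drama: min=86, max=86
  Horror: min=27, max=723
  Romance: min=144, max=615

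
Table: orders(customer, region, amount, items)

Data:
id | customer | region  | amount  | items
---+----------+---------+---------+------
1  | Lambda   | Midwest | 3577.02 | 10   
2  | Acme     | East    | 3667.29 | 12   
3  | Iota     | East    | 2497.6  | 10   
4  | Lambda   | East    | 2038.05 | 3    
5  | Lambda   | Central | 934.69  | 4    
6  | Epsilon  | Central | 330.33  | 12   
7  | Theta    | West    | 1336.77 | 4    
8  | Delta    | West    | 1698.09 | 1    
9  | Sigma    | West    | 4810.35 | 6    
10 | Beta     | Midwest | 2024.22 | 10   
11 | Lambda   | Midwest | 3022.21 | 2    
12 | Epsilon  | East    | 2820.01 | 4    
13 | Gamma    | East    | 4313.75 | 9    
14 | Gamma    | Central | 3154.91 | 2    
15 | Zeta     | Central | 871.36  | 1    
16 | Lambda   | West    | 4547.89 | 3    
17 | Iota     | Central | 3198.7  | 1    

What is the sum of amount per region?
SELECT region, SUM(amount) as result
FROM orders
GROUP BY region

Result:
  Central: 8489.99
  East: 15336.70
  Midwest: 8623.45
  West: 12393.10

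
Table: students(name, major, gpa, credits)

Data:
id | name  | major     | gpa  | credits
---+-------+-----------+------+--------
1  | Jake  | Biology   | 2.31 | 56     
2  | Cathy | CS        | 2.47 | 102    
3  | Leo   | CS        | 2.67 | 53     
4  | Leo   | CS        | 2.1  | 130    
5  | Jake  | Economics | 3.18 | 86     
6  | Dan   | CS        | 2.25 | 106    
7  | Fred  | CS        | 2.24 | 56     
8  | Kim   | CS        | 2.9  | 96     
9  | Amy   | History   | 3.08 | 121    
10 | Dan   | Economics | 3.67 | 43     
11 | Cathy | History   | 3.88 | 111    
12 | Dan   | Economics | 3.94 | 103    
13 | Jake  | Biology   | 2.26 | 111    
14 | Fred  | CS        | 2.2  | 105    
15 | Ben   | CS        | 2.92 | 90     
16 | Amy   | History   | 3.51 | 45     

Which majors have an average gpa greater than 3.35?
SELECT major, AVG(gpa)
FROM students
GROUP BY major
HAVING AVG(gpa) > 3.35

Result:
  Economics: avg=3.60
  History: avg=3.49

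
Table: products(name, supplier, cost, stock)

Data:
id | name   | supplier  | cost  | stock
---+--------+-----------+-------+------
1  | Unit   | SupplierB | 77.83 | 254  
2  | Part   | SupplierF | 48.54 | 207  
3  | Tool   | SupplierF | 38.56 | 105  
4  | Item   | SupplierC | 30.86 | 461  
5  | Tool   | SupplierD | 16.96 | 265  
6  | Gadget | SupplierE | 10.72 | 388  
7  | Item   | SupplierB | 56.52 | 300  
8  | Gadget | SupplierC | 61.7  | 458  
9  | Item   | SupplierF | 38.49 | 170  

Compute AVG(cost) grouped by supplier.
SELECT supplier, AVG(cost) as result
FROM products
GROUP BY supplier

Result:
  SupplierB: 67.18
  SupplierC: 46.28
  SupplierD: 16.96
  SupplierE: 10.72
  SupplierF: 41.86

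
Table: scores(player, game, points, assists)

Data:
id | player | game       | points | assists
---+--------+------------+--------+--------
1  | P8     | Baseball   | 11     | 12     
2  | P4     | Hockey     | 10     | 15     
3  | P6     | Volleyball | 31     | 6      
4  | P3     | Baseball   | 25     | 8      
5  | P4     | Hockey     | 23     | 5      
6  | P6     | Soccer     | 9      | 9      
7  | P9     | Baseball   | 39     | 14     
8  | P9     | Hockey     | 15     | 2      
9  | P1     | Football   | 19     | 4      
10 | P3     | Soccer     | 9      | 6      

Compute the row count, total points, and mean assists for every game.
SELECT game,
       COUNT(*) as cnt,
       SUM(points) as total_points,
       AVG(assists) as avg_assists
FROM scores
GROUP BY game

Result:
  Baseball: 3 records, 75 total points, 11.33 avg assists
  Football: 1 records, 19 total points, 4.00 avg assists
  Hockey: 3 records, 48 total points, 7.33 avg assists
  Soccer: 2 records, 18 total points, 7.50 avg assists
  Volleyball: 1 records, 31 total points, 6.00 avg assists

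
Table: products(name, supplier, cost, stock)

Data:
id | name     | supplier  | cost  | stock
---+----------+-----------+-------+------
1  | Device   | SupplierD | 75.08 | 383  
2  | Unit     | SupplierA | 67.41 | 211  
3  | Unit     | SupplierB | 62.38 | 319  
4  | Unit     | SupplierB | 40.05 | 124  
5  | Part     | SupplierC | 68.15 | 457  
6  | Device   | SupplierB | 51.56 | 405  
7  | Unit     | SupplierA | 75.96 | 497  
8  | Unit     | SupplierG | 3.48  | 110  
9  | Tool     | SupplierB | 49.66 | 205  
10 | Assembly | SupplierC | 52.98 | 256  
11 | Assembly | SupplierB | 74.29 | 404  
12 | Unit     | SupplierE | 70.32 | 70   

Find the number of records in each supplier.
SELECT supplier, COUNT(*) as count
FROM products
GROUP BY supplier

Result:
  SupplierA: 2
  SupplierB: 5
  SupplierC: 2
  SupplierD: 1
  SupplierE: 1
  SupplierG: 1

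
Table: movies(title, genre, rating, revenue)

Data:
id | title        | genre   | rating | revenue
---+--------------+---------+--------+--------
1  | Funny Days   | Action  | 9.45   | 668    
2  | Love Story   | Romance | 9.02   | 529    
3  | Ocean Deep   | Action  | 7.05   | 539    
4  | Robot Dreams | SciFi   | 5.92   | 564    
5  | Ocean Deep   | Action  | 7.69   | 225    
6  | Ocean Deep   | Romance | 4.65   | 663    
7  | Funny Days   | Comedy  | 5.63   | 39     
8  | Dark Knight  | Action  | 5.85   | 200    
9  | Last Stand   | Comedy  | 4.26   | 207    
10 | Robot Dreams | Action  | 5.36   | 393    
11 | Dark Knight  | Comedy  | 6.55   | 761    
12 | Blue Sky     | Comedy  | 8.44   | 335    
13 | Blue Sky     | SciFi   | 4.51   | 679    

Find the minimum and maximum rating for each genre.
SELECT genre, MIN(rating), MAX(rating)
FROM movies
GROUP BY genre

Result:
  Action: min=5.36, max=9.45
  Comedy: min=4.26, max=8.44
  Romance: min=4.65, max=9.02
  SciFi: min=4.51, max=5.92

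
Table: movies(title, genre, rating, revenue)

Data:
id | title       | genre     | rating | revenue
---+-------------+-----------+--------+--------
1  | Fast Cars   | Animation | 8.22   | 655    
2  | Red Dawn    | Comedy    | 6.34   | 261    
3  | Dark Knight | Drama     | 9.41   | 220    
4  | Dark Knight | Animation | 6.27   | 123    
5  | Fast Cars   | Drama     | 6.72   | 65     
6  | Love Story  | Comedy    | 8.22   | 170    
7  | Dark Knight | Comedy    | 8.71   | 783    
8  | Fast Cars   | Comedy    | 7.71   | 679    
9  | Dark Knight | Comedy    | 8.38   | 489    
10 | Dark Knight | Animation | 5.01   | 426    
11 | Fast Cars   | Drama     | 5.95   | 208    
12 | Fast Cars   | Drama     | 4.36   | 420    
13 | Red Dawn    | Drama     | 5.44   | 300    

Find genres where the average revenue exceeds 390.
SELECT genre, AVG(revenue)
FROM movies
GROUP BY genre
HAVING AVG(revenue) > 390

Result:
  Animation: avg=401.33
  Comedy: avg=476.40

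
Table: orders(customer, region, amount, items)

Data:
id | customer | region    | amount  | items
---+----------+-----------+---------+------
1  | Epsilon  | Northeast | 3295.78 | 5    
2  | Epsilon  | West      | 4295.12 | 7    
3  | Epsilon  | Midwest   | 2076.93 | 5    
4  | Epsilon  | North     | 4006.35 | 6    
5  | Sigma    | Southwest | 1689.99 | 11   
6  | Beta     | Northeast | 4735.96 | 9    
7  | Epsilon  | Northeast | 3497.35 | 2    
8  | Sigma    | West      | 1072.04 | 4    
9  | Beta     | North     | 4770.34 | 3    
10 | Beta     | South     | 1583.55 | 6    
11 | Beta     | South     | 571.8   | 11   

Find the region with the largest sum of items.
SELECT region, SUM(items) as val
FROM orders
GROUP BY region
ORDER BY val DESC
LIMIT 1

Result: South with sum(items) = 17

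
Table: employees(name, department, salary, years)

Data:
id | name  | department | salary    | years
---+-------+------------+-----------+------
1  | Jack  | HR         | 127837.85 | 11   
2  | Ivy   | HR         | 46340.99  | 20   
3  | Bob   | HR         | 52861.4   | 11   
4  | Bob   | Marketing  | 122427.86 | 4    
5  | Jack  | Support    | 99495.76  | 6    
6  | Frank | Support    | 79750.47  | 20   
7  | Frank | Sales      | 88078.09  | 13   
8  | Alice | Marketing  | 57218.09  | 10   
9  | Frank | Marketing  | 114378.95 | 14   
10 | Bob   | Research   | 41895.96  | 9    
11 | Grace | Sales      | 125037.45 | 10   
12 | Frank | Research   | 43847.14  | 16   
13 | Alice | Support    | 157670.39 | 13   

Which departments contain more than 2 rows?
SELECT department, COUNT(*) as cnt
FROM employees
GROUP BY department
HAVING COUNT(*) > 2

Result:
  HR: 3
  Marketing: 3
  Support: 3

Note: HAVING filters groups after aggregation, WHERE filters rows before.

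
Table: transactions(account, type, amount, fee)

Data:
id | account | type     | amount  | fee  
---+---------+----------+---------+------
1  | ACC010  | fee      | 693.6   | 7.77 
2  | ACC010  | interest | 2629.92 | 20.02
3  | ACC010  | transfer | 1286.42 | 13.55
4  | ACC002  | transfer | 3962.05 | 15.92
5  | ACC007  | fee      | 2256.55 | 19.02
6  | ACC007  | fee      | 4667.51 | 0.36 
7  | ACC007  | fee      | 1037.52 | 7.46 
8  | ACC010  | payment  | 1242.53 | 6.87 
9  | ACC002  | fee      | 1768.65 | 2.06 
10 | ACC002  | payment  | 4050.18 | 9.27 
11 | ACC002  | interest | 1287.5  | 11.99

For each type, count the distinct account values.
SELECT type, COUNT(DISTINCT account)
FROM transactions
GROUP BY type

Result:
  fee: 3 distinct
  interest: 2 distinct
  payment: 2 distinct
  transfer: 2 distinct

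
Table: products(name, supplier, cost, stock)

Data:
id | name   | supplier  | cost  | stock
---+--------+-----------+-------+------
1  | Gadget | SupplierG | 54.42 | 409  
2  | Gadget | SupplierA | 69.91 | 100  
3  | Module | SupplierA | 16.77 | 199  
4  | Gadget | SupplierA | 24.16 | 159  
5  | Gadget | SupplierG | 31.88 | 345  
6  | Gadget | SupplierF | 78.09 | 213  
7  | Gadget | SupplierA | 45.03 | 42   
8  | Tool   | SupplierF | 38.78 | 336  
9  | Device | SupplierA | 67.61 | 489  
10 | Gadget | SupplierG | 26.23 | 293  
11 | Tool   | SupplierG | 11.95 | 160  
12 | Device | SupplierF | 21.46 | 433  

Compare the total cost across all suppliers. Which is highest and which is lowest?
SELECT supplier, SUM(cost)
FROM products
GROUP BY supplier
ORDER BY SUM(cost)

All groups:
  SupplierG: 124.48
  SupplierF: 138.33
  SupplierA: 223.48

Highest: SupplierA (223.48)
Lowest: SupplierG (124.48)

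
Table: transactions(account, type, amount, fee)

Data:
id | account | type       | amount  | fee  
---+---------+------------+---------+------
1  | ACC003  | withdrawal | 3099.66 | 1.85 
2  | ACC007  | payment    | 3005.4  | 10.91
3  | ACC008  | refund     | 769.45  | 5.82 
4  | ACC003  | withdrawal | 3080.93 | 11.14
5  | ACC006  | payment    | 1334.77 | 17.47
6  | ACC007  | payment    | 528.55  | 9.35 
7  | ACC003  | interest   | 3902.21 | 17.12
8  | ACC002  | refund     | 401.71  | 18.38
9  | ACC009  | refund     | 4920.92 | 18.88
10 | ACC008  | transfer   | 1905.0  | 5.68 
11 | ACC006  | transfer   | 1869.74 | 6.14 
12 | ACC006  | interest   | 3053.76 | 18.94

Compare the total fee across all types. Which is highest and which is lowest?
SELECT type, SUM(fee)
FROM transactions
GROUP BY type
ORDER BY SUM(fee)

All groups:
  transfer: 11.82
  withdrawal: 12.99
  interest: 36.06
  payment: 37.73
  refund: 43.08

Highest: refund (43.08)
Lowest: transfer (11.82)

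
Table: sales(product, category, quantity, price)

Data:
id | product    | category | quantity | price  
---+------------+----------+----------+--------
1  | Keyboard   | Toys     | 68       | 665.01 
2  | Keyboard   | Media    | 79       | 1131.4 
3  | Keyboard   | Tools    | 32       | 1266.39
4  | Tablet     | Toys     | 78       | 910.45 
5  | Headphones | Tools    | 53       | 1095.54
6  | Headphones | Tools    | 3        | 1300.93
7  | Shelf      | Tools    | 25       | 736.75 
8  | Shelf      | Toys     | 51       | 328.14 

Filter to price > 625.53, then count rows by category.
SELECT category, COUNT(*)
FROM sales
WHERE price > 625.53
GROUP BY category

Note: WHERE filters rows before grouping.

Result:
  Media: 1
  Tools: 4
  Toys: 2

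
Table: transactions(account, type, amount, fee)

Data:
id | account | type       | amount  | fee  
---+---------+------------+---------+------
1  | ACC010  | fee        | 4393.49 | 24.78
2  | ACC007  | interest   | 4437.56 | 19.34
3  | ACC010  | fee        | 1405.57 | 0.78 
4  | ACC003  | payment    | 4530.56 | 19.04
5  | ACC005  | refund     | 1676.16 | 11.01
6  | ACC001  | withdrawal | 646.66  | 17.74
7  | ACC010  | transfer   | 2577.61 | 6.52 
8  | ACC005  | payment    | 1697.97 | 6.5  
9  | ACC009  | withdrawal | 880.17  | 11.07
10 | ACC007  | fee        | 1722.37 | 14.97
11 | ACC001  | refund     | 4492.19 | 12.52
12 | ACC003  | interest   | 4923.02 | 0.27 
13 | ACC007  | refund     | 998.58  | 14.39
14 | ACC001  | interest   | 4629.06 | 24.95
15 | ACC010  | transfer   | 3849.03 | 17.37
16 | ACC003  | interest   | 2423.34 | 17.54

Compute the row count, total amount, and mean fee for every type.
SELECT type,
       COUNT(*) as cnt,
       SUM(amount) as total_amount,
       AVG(fee) as avg_fee
FROM transactions
GROUP BY type

Result:
  fee: 3 records, 7521.43 total amount, 13.51 avg fee
  interest: 4 records, 16412.98 total amount, 15.53 avg fee
  payment: 2 records, 6228.53 total amount, 12.77 avg fee
  refund: 3 records, 7166.93 total amount, 12.64 avg fee
  transfer: 2 records, 6426.64 total amount, 11.95 avg fee
  withdrawal: 2 records, 1526.83 total amount, 14.41 avg fee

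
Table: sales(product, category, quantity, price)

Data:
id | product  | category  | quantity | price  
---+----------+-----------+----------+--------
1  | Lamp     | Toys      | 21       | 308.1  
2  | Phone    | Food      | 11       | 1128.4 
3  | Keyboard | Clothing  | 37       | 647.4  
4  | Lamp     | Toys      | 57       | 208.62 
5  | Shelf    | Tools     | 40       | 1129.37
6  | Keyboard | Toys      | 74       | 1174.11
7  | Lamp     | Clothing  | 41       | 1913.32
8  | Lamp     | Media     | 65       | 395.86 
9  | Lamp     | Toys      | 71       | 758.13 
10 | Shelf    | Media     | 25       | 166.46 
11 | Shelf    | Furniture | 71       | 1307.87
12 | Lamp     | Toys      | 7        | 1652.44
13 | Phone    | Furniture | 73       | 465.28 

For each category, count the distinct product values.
SELECT category, COUNT(DISTINCT product)
FROM sales
GROUP BY category

Result:
  Clothing: 2 distinct
  Food: 1 distinct
  Furniture: 2 distinct
  Media: 2 distinct
  Tools: 1 distinct
  Toys: 2 distinct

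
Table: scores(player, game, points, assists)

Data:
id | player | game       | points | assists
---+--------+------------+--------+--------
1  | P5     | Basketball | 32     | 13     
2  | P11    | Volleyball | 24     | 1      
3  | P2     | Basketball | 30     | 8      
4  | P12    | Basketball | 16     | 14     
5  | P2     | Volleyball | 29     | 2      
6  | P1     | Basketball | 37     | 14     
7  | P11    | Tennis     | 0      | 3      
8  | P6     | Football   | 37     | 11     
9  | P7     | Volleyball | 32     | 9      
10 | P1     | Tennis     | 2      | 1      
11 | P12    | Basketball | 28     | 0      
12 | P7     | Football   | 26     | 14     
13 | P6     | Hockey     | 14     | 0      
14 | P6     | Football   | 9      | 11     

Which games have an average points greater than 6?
SELECT game, AVG(points)
FROM scores
GROUP BY game
HAVING AVG(points) > 6

Result:
  Basketball: avg=28.60
  Football: avg=24.00
  Hockey: avg=14.00
  Volleyball: avg=28.33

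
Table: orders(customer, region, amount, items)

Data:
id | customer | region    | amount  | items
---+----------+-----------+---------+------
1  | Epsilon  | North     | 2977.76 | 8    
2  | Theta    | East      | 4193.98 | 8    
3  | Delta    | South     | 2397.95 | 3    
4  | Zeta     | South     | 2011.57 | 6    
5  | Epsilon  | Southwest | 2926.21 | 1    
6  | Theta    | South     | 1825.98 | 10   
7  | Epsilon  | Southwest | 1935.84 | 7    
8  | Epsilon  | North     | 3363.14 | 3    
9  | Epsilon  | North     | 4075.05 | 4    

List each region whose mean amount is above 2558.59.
SELECT region, AVG(amount)
FROM orders
GROUP BY region
HAVING AVG(amount) > 2558.59

Result:
  East: avg=4193.98
  North: avg=3471.98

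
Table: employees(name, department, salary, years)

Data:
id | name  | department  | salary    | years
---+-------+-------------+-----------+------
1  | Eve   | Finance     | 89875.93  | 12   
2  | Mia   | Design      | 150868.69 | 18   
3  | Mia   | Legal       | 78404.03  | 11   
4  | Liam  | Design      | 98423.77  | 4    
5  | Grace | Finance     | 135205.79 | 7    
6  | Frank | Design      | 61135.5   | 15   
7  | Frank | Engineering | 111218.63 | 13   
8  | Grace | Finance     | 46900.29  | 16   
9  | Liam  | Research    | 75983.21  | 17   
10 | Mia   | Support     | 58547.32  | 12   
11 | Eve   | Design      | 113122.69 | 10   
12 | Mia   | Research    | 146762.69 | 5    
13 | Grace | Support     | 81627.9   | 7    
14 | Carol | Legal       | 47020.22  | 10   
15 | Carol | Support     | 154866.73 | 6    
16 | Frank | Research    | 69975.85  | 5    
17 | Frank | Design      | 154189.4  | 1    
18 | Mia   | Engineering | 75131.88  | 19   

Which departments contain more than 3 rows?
SELECT department, COUNT(*) as cnt
FROM employees
GROUP BY department
HAVING COUNT(*) > 3

Result:
  Design: 5

Note: HAVING filters groups after aggregation, WHERE filters rows before.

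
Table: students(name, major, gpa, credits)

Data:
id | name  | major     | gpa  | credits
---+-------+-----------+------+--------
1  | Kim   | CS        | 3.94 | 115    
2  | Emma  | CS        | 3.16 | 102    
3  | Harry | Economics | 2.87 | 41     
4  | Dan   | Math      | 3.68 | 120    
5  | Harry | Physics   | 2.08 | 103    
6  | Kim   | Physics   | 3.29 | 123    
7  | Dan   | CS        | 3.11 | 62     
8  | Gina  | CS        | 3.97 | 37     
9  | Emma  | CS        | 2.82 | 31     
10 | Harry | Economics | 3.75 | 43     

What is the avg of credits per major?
SELECT major, AVG(credits) as result
FROM students
GROUP BY major

Result:
  CS: 69.40
  Economics: 42.00
  Math: 120.00
  Physics: 113.00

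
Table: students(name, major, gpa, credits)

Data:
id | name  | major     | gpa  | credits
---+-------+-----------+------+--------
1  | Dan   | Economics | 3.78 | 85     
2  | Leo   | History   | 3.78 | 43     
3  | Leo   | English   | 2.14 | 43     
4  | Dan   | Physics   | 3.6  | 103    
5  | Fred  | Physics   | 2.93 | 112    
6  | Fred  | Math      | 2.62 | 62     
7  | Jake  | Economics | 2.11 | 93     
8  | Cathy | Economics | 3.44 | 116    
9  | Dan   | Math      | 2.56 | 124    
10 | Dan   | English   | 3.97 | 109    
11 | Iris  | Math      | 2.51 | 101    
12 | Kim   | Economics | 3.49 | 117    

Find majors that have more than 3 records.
SELECT major, COUNT(*) as cnt
FROM students
GROUP BY major
HAVING COUNT(*) > 3

Result:
  Economics: 4

Note: HAVING filters groups after aggregation, WHERE filters rows before.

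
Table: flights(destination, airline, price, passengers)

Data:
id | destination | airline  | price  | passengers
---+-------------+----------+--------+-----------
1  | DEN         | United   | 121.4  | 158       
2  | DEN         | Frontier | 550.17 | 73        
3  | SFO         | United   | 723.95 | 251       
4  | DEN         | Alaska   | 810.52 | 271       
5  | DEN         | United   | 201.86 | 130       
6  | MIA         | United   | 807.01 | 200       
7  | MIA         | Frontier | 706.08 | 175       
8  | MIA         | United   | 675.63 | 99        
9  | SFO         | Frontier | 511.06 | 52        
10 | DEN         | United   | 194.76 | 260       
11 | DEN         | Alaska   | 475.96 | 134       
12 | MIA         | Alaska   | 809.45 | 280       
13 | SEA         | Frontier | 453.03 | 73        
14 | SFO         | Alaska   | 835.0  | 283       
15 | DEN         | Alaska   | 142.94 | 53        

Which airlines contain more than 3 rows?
SELECT airline, COUNT(*) as cnt
FROM flights
GROUP BY airline
HAVING COUNT(*) > 3

Result:
  Alaska: 5
  Frontier: 4
  United: 6

Note: HAVING filters groups after aggregation, WHERE filters rows before.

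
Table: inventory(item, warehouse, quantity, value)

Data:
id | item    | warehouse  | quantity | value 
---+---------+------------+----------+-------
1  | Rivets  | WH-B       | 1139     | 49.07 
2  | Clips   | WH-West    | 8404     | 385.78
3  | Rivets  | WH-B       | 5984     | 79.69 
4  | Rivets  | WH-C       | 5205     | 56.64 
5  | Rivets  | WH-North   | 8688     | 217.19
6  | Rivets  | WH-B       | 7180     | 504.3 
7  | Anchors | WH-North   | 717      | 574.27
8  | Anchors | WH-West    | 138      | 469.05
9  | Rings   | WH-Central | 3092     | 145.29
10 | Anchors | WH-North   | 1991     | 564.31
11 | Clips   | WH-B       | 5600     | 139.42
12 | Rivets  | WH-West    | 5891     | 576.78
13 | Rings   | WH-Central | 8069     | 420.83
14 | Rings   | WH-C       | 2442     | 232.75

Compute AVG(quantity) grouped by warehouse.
SELECT warehouse, AVG(quantity) as result
FROM inventory
GROUP BY warehouse

Result:
  WH-B: 4975.75
  WH-C: 3823.50
  WH-Central: 5580.50
  WH-North: 3798.67
  WH-West: 4811.00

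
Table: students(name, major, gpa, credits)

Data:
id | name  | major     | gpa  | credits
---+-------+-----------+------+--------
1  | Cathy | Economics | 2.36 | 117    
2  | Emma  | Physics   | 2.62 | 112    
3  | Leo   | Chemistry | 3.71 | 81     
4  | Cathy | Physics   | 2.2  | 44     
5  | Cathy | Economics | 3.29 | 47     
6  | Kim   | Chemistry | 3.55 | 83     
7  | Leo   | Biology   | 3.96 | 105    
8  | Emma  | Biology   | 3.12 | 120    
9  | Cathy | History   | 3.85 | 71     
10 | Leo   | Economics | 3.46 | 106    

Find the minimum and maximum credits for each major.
SELECT major, MIN(credits), MAX(credits)
FROM students
GROUP BY major

Result:
  Biology: min=105, max=120
  Chemistry: min=81, max=83
  Economics: min=47, max=117
  History: min=71, max=71
  Physics: min=44, max=112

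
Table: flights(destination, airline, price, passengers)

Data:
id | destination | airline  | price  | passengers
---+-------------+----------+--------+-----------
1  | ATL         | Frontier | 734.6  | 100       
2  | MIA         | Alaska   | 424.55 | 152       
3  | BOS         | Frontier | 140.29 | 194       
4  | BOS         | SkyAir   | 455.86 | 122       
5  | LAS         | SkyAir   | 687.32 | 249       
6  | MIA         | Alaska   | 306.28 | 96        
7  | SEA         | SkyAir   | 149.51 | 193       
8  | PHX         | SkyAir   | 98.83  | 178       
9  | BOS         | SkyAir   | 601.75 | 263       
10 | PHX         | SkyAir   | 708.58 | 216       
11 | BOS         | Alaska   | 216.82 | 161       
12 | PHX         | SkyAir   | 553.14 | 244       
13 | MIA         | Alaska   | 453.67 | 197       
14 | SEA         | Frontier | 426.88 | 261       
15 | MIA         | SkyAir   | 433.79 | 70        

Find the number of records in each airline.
SELECT airline, COUNT(*) as count
FROM flights
GROUP BY airline

Result:
  Alaska: 4
  Frontier: 3
  SkyAir: 8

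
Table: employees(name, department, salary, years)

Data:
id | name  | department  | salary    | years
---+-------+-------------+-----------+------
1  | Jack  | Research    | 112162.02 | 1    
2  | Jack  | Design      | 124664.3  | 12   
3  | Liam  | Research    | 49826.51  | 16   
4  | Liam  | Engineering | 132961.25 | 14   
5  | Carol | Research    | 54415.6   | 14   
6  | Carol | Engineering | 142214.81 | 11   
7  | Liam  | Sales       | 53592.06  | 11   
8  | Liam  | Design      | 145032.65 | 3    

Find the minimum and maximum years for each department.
SELECT department, MIN(years), MAX(years)
FROM employees
GROUP BY department

Result:
  Design: min=3, max=12
  Engineering: min=11, max=14
  Research: min=1, max=16
  Sales: min=11, max=11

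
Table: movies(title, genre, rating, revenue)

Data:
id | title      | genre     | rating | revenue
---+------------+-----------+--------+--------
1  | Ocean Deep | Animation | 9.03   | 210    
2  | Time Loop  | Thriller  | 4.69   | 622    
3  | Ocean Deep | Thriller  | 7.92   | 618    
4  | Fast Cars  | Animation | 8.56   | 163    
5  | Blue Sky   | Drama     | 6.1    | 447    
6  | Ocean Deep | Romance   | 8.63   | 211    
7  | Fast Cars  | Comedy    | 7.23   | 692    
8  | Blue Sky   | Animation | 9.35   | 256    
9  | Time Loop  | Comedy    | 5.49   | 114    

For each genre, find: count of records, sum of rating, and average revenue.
SELECT genre,
       COUNT(*) as cnt,
       SUM(rating) as total_rating,
       AVG(revenue) as avg_revenue
FROM movies
GROUP BY genre

Result:
  Animation: 3 records, 26.94 total rating, 209.67 avg revenue
  Comedy: 2 records, 12.72 total rating, 403.00 avg revenue
  Drama: 1 records, 6.10 total rating, 447.00 avg revenue
  Romance: 1 records, 8.63 total rating, 211.00 avg revenue
  Thriller: 2 records, 12.61 total rating, 620.00 avg revenue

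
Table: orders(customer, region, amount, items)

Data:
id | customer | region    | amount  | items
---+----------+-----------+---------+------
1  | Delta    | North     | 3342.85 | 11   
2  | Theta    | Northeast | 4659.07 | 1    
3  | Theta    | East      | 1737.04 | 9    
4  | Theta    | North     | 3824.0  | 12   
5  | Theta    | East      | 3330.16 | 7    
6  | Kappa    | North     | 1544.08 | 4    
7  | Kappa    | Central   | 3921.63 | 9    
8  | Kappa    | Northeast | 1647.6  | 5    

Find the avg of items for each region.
SELECT region, AVG(items) as result
FROM orders
GROUP BY region

Result:
  Central: 9.00
  East: 8.00
  North: 9.00
  Northeast: 3.00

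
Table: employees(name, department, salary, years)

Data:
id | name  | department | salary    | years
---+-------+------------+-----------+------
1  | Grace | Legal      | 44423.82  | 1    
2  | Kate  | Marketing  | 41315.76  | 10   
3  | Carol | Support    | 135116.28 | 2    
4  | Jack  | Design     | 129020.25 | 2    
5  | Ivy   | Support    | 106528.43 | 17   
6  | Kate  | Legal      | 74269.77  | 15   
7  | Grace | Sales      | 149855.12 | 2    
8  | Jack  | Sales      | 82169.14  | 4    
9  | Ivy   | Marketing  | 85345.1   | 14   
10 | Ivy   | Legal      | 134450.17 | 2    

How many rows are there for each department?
SELECT department, COUNT(*) as count
FROM employees
GROUP BY department

Result:
  Design: 1
  Legal: 3
  Marketing: 2
  Sales: 2
  Support: 2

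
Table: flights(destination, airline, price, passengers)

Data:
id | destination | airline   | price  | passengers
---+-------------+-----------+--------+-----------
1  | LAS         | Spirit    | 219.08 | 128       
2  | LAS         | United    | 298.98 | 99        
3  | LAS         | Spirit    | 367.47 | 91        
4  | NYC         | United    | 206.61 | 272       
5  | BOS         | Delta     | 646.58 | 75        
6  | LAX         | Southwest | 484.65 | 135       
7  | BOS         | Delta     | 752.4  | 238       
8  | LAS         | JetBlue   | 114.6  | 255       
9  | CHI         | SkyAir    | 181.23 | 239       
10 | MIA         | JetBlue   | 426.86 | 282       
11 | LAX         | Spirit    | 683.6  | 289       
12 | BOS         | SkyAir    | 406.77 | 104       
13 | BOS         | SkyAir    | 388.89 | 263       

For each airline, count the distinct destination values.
SELECT airline, COUNT(DISTINCT destination)
FROM flights
GROUP BY airline

Result:
  Delta: 1 distinct
  JetBlue: 2 distinct
  SkyAir: 2 distinct
  Southwest: 1 distinct
  Spirit: 2 distinct
  United: 2 distinct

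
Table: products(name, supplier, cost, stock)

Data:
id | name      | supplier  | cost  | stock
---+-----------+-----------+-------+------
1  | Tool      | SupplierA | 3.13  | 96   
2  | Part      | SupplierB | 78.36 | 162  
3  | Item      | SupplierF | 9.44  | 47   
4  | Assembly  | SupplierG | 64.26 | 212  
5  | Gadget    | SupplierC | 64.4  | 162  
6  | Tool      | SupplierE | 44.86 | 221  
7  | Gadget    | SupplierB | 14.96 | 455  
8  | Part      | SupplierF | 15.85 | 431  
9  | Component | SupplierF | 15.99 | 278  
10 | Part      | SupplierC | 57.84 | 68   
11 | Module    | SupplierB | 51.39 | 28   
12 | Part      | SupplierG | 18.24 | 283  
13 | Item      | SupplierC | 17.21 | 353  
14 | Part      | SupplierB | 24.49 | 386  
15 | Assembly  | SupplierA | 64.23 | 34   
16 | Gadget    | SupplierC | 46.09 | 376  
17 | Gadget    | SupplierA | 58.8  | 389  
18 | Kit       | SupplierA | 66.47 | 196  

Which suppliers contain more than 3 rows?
SELECT supplier, COUNT(*) as cnt
FROM products
GROUP BY supplier
HAVING COUNT(*) > 3

Result:
  SupplierA: 4
  SupplierB: 4
  SupplierC: 4

Note: HAVING filters groups after aggregation, WHERE filters rows before.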